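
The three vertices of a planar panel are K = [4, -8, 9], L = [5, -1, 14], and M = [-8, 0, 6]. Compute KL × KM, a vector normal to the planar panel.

KL = (1, 7, 5)
KM = (-12, 8, -3)
i: 7·(-3) - 5·8 = -21 - 40 = -61
j: 5·(-12) - 1·(-3) = -60 - (-3) = -57
k: 1·8 - 7·(-12) = 8 - (-84) = 92
KL × KM = (-61, -57, 92)

(-61, -57, 92)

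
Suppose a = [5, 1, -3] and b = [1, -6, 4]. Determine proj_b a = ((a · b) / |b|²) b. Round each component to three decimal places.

(-0.245, 1.472, -0.981)

a · b = 5·1 + 1·(-6) + (-3)·4 = 5 - 6 - 12 = -13
|b|² = 1 + 36 + 16 = 53
proj_b a = (-13/53) · (1, -6, 4) ≈ (-0.245, 1.472, -0.981)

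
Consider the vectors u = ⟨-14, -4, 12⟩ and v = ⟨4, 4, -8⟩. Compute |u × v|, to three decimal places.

77.149

i: (-4)·(-8) - 12·4 = 32 - 48 = -16
j: 12·4 - (-14)·(-8) = 48 - 112 = -64
k: (-14)·4 - (-4)·4 = -56 - (-16) = -40
u × v = (-16, -64, -40)
|u × v| = √((-16)² + (-64)² + (-40)²) = √5952 ≈ 77.1492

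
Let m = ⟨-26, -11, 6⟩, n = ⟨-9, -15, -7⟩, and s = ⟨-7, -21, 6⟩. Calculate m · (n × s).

n × s:
i: (-15)·6 - (-7)·(-21) = -90 - 147 = -237
j: (-7)·(-7) - (-9)·6 = 49 - (-54) = 103
k: (-9)·(-21) - (-15)·(-7) = 189 - 105 = 84
n × s = (-237, 103, 84)
m · (n × s) = (-26)·(-237) + (-11)·103 + 6·84 = 6162 - 1133 + 504 = 5533

5533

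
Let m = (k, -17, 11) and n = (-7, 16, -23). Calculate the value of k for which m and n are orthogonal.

-75

m · n = k·(-7) + (-17)·16 + 11·(-23) = -525 - 7k
Set equal to 0: -7k = 525, so k = -75.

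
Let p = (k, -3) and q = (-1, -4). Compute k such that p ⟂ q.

p · q = k·(-1) + (-3)·(-4) = 12 - 1k
Set equal to 0: -1k = -12, so k = 12.

12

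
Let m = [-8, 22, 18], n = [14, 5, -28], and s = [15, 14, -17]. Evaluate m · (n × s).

-4282

n × s:
i: 5·(-17) - (-28)·14 = -85 - (-392) = 307
j: (-28)·15 - 14·(-17) = -420 - (-238) = -182
k: 14·14 - 5·15 = 196 - 75 = 121
n × s = (307, -182, 121)
m · (n × s) = (-8)·307 + 22·(-182) + 18·121 = -2456 - 4004 + 2178 = -4282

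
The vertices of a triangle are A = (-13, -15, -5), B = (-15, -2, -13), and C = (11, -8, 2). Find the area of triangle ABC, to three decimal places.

199.730

AB = (-2, 13, -8),  AC = (24, 7, 7)
i: 13·7 - (-8)·7 = 91 - (-56) = 147
j: (-8)·24 - (-2)·7 = -192 - (-14) = -178
k: (-2)·7 - 13·24 = -14 - 312 = -326
AB × AC = (147, -178, -326)
|AB × AC| = √159569 ≈ 399.4609
area = ½ · 399.4609 ≈ 199.730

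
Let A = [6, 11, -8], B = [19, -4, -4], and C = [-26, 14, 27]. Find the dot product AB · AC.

AB = B − A = (13, -15, 4)
AC = C − A = (-32, 3, 35)
AB · AC = 13·(-32) + (-15)·3 + 4·35 = -416 - 45 + 140 = -321

-321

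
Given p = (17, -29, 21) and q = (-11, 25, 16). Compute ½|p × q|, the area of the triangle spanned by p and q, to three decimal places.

i: (-29)·16 - 21·25 = -464 - 525 = -989
j: 21·(-11) - 17·16 = -231 - 272 = -503
k: 17·25 - (-29)·(-11) = 425 - 319 = 106
p × q = (-989, -503, 106)
|p × q| = √((-989)² + (-503)² + 106²) = √1242366 ≈ 1114.6147
area = ½ · 1114.6147 ≈ 557.307

557.307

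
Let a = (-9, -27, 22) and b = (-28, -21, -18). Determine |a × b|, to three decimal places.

1351.102

i: (-27)·(-18) - 22·(-21) = 486 - (-462) = 948
j: 22·(-28) - (-9)·(-18) = -616 - 162 = -778
k: (-9)·(-21) - (-27)·(-28) = 189 - 756 = -567
a × b = (948, -778, -567)
|a × b| = √(948² + (-778)² + (-567)²) = √1825477 ≈ 1351.1021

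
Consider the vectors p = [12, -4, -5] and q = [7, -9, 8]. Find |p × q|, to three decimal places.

171.727

i: (-4)·8 - (-5)·(-9) = -32 - 45 = -77
j: (-5)·7 - 12·8 = -35 - 96 = -131
k: 12·(-9) - (-4)·7 = -108 - (-28) = -80
p × q = (-77, -131, -80)
|p × q| = √((-77)² + (-131)² + (-80)²) = √29490 ≈ 171.7265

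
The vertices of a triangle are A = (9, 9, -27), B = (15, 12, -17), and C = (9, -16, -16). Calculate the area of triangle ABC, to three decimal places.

163.512

AB = (6, 3, 10),  AC = (0, -25, 11)
i: 3·11 - 10·(-25) = 33 - (-250) = 283
j: 10·0 - 6·11 = 0 - 66 = -66
k: 6·(-25) - 3·0 = -150 - 0 = -150
AB × AC = (283, -66, -150)
|AB × AC| = √106945 ≈ 327.0245
area = ½ · 327.0245 ≈ 163.512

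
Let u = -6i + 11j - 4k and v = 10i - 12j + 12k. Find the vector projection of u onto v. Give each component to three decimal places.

(-6.186, 7.423, -7.423)

u · v = (-6)·10 + 11·(-12) + (-4)·12 = -60 - 132 - 48 = -240
|v|² = 100 + 144 + 144 = 388
proj_v u = (-240/388) · (10, -12, 12) ≈ (-6.186, 7.423, -7.423)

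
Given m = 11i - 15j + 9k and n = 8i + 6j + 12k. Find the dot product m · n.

106

m · n = 11·8 + (-15)·6 + 9·12 = 88 - 90 + 108 = 106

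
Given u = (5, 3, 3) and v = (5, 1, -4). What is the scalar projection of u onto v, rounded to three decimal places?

2.469

u · v = 5·5 + 3·1 + 3·(-4) = 25 + 3 - 12 = 16
|v| = √(25 + 1 + 16) = √42 ≈ 6.4807
comp_v u = 16 / √42 ≈ 2.469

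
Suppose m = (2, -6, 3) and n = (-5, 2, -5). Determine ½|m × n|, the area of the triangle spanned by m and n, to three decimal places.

i: (-6)·(-5) - 3·2 = 30 - 6 = 24
j: 3·(-5) - 2·(-5) = -15 - (-10) = -5
k: 2·2 - (-6)·(-5) = 4 - 30 = -26
m × n = (24, -5, -26)
|m × n| = √(24² + (-5)² + (-26)²) = √1277 ≈ 35.7351
area = ½ · 35.7351 ≈ 17.868

17.868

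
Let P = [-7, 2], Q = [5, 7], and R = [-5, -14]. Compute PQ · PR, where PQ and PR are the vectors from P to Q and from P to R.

-56

PQ = Q − P = (12, 5)
PR = R − P = (2, -16)
PQ · PR = 12·2 + 5·(-16) = 24 - 80 = -56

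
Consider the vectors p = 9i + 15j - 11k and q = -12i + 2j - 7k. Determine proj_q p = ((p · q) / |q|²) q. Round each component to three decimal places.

(0.061, -0.010, 0.036)

p · q = 9·(-12) + 15·2 + (-11)·(-7) = -108 + 30 + 77 = -1
|q|² = 144 + 4 + 49 = 197
proj_q p = (-1/197) · (-12, 2, -7) ≈ (0.061, -0.010, 0.036)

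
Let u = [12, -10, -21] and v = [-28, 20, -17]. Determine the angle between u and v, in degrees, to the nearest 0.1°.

u · v = 12·(-28) + (-10)·20 + (-21)·(-17) = -336 - 200 + 357 = -179
|u|² = 144 + 100 + 441 = 685,  |u| = √685 ≈ 26.172505
|v|² = 784 + 400 + 289 = 1473,  |v| = √1473 ≈ 38.379682
cos θ = -179 / (26.172505 · 38.379682) ≈ -0.17820
θ = arccos(-0.17820) ≈ 100.3°

100.3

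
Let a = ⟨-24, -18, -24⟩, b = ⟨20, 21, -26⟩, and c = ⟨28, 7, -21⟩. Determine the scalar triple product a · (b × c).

b × c:
i: 21·(-21) - (-26)·7 = -441 - (-182) = -259
j: (-26)·28 - 20·(-21) = -728 - (-420) = -308
k: 20·7 - 21·28 = 140 - 588 = -448
b × c = (-259, -308, -448)
a · (b × c) = (-24)·(-259) + (-18)·(-308) + (-24)·(-448) = 6216 + 5544 + 10752 = 22512

22512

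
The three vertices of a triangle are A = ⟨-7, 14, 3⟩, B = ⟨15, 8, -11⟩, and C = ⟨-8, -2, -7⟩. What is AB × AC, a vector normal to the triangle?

(-164, 234, -358)

AB = (22, -6, -14)
AC = (-1, -16, -10)
i: (-6)·(-10) - (-14)·(-16) = 60 - 224 = -164
j: (-14)·(-1) - 22·(-10) = 14 - (-220) = 234
k: 22·(-16) - (-6)·(-1) = -352 - 6 = -358
AB × AC = (-164, 234, -358)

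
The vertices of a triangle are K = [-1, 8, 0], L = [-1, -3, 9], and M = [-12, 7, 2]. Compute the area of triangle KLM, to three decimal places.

KL = (0, -11, 9),  KM = (-11, -1, 2)
i: (-11)·2 - 9·(-1) = -22 - (-9) = -13
j: 9·(-11) - 0·2 = -99 - 0 = -99
k: 0·(-1) - (-11)·(-11) = 0 - 121 = -121
KL × KM = (-13, -99, -121)
|KL × KM| = √24611 ≈ 156.8789
area = ½ · 156.8789 ≈ 78.439

78.439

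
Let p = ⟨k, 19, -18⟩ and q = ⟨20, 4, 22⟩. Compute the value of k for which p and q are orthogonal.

16

p · q = k·20 + 19·4 + (-18)·22 = -320 + 20k
Set equal to 0: 20k = 320, so k = 16.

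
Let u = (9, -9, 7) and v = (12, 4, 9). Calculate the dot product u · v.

135

u · v = 9·12 + (-9)·4 + 7·9 = 108 - 36 + 63 = 135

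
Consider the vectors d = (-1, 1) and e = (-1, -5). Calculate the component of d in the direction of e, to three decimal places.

d · e = (-1)·(-1) + 1·(-5) = 1 - 5 = -4
|e| = √(1 + 25) = √26 ≈ 5.0990
comp_e d = -4 / √26 ≈ -0.784

-0.784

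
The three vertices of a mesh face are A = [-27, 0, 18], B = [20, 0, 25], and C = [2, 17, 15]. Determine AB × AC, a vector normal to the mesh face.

(-119, 344, 799)

AB = (47, 0, 7)
AC = (29, 17, -3)
i: 0·(-3) - 7·17 = 0 - 119 = -119
j: 7·29 - 47·(-3) = 203 - (-141) = 344
k: 47·17 - 0·29 = 799 - 0 = 799
AB × AC = (-119, 344, 799)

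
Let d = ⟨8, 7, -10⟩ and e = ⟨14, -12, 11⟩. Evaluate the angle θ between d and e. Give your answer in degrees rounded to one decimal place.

105.2

d · e = 8·14 + 7·(-12) + (-10)·11 = 112 - 84 - 110 = -82
|d|² = 64 + 49 + 100 = 213,  |d| = √213 ≈ 14.594520
|e|² = 196 + 144 + 121 = 461,  |e| = √461 ≈ 21.470911
cos θ = -82 / (14.594520 · 21.470911) ≈ -0.26168
θ = arccos(-0.26168) ≈ 105.2°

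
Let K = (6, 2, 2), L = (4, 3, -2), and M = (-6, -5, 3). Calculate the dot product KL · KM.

13

KL = L − K = (-2, 1, -4)
KM = M − K = (-12, -7, 1)
KL · KM = (-2)·(-12) + 1·(-7) + (-4)·1 = 24 - 7 - 4 = 13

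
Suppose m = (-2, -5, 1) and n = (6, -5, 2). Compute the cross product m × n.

i: (-5)·2 - 1·(-5) = -10 - (-5) = -5
j: 1·6 - (-2)·2 = 6 - (-4) = 10
k: (-2)·(-5) - (-5)·6 = 10 - (-30) = 40
m × n = (-5, 10, 40)

(-5, 10, 40)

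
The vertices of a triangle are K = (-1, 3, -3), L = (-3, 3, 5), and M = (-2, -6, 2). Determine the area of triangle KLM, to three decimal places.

37.121

KL = (-2, 0, 8),  KM = (-1, -9, 5)
i: 0·5 - 8·(-9) = 0 - (-72) = 72
j: 8·(-1) - (-2)·5 = -8 - (-10) = 2
k: (-2)·(-9) - 0·(-1) = 18 - 0 = 18
KL × KM = (72, 2, 18)
|KL × KM| = √5512 ≈ 74.2428
area = ½ · 74.2428 ≈ 37.121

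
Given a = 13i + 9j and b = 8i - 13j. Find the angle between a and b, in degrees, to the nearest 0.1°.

a · b = 13·8 + 9·(-13) = 104 - 117 = -13
|a|² = 169 + 81 = 250,  |a| = √250 ≈ 15.811388
|b|² = 64 + 169 = 233,  |b| = √233 ≈ 15.264338
cos θ = -13 / (15.811388 · 15.264338) ≈ -0.05386
θ = arccos(-0.05386) ≈ 93.1°

93.1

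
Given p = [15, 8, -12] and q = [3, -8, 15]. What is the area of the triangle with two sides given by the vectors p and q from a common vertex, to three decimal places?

i: 8·15 - (-12)·(-8) = 120 - 96 = 24
j: (-12)·3 - 15·15 = -36 - 225 = -261
k: 15·(-8) - 8·3 = -120 - 24 = -144
p × q = (24, -261, -144)
|p × q| = √(24² + (-261)² + (-144)²) = √89433 ≈ 299.0535
area = ½ · 299.0535 ≈ 149.527

149.527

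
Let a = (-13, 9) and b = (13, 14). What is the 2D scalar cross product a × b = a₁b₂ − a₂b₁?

-299

(-13)·14 - 9·13 = -182 - 117 = -299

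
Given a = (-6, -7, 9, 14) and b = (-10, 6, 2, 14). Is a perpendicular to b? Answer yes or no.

a · b = (-6)·(-10) + (-7)·6 + 9·2 + 14·14 = 60 - 42 + 18 + 196 = 232
Nonzero, so the vectors are not orthogonal.

no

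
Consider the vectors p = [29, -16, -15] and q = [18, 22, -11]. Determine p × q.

(506, 49, 926)

i: (-16)·(-11) - (-15)·22 = 176 - (-330) = 506
j: (-15)·18 - 29·(-11) = -270 - (-319) = 49
k: 29·22 - (-16)·18 = 638 - (-288) = 926
p × q = (506, 49, 926)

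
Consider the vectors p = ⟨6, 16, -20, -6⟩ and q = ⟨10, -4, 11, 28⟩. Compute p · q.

-392

p · q = 6·10 + 16·(-4) + (-20)·11 + (-6)·28 = 60 - 64 - 220 - 168 = -392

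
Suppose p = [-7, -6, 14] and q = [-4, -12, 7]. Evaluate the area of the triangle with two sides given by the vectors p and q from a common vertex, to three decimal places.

69.866

i: (-6)·7 - 14·(-12) = -42 - (-168) = 126
j: 14·(-4) - (-7)·7 = -56 - (-49) = -7
k: (-7)·(-12) - (-6)·(-4) = 84 - 24 = 60
p × q = (126, -7, 60)
|p × q| = √(126² + (-7)² + 60²) = √19525 ≈ 139.7319
area = ½ · 139.7319 ≈ 69.866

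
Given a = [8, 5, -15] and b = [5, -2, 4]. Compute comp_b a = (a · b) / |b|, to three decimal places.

-4.472

a · b = 8·5 + 5·(-2) + (-15)·4 = 40 - 10 - 60 = -30
|b| = √(25 + 4 + 16) = √45 ≈ 6.7082
comp_b a = -30 / √45 ≈ -4.472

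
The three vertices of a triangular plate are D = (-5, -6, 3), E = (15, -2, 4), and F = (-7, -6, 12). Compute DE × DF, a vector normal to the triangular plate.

(36, -182, 8)

DE = (20, 4, 1)
DF = (-2, 0, 9)
i: 4·9 - 1·0 = 36 - 0 = 36
j: 1·(-2) - 20·9 = -2 - 180 = -182
k: 20·0 - 4·(-2) = 0 - (-8) = 8
DE × DF = (36, -182, 8)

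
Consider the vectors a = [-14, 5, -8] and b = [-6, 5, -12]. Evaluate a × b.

i: 5·(-12) - (-8)·5 = -60 - (-40) = -20
j: (-8)·(-6) - (-14)·(-12) = 48 - 168 = -120
k: (-14)·5 - 5·(-6) = -70 - (-30) = -40
a × b = (-20, -120, -40)

(-20, -120, -40)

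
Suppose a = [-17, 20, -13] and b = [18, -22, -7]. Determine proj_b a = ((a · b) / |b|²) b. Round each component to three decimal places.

a · b = (-17)·18 + 20·(-22) + (-13)·(-7) = -306 - 440 + 91 = -655
|b|² = 324 + 484 + 49 = 857
proj_b a = (-655/857) · (18, -22, -7) ≈ (-13.757, 16.814, 5.350)

(-13.757, 16.814, 5.350)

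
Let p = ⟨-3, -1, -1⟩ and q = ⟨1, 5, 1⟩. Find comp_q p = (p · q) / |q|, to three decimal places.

p · q = (-3)·1 + (-1)·5 + (-1)·1 = -3 - 5 - 1 = -9
|q| = √(1 + 25 + 1) = √27 ≈ 5.1962
comp_q p = -9 / √27 ≈ -1.732

-1.732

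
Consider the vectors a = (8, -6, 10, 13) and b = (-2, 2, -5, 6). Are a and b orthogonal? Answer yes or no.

yes

a · b = 8·(-2) + (-6)·2 + 10·(-5) + 13·6 = -16 - 12 - 50 + 78 = 0
Zero, so the vectors are orthogonal.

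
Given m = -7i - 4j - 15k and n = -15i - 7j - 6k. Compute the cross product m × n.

i: (-4)·(-6) - (-15)·(-7) = 24 - 105 = -81
j: (-15)·(-15) - (-7)·(-6) = 225 - 42 = 183
k: (-7)·(-7) - (-4)·(-15) = 49 - 60 = -11
m × n = (-81, 183, -11)

(-81, 183, -11)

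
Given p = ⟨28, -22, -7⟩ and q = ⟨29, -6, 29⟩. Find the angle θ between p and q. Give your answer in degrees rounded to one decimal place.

60.5

p · q = 28·29 + (-22)·(-6) + (-7)·29 = 812 + 132 - 203 = 741
|p|² = 784 + 484 + 49 = 1317,  |p| = √1317 ≈ 36.290495
|q|² = 841 + 36 + 841 = 1718,  |q| = √1718 ≈ 41.448764
cos θ = 741 / (36.290495 · 41.448764) ≈ 0.49262
θ = arccos(0.49262) ≈ 60.5°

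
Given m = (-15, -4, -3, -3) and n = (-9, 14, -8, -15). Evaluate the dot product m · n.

m · n = (-15)·(-9) + (-4)·14 + (-3)·(-8) + (-3)·(-15) = 135 - 56 + 24 + 45 = 148

148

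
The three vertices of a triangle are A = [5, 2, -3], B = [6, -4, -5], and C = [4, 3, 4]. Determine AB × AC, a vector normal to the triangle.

(-40, -5, -5)

AB = (1, -6, -2)
AC = (-1, 1, 7)
i: (-6)·7 - (-2)·1 = -42 - (-2) = -40
j: (-2)·(-1) - 1·7 = 2 - 7 = -5
k: 1·1 - (-6)·(-1) = 1 - 6 = -5
AB × AC = (-40, -5, -5)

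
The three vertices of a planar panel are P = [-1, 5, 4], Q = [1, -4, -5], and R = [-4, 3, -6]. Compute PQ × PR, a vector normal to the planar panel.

PQ = (2, -9, -9)
PR = (-3, -2, -10)
i: (-9)·(-10) - (-9)·(-2) = 90 - 18 = 72
j: (-9)·(-3) - 2·(-10) = 27 - (-20) = 47
k: 2·(-2) - (-9)·(-3) = -4 - 27 = -31
PQ × PR = (72, 47, -31)

(72, 47, -31)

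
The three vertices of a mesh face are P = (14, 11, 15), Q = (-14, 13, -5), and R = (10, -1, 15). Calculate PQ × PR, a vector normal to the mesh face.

(-240, 80, 344)

PQ = (-28, 2, -20)
PR = (-4, -12, 0)
i: 2·0 - (-20)·(-12) = 0 - 240 = -240
j: (-20)·(-4) - (-28)·0 = 80 - 0 = 80
k: (-28)·(-12) - 2·(-4) = 336 - (-8) = 344
PQ × PR = (-240, 80, 344)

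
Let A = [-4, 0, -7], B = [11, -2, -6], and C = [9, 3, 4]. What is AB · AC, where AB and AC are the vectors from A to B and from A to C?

AB = B − A = (15, -2, 1)
AC = C − A = (13, 3, 11)
AB · AC = 15·13 + (-2)·3 + 1·11 = 195 - 6 + 11 = 200

200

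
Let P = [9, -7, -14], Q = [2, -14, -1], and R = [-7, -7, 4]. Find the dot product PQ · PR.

346

PQ = Q − P = (-7, -7, 13)
PR = R − P = (-16, 0, 18)
PQ · PR = (-7)·(-16) + (-7)·0 + 13·18 = 112 + 0 + 234 = 346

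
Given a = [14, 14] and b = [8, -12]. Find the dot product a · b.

a · b = 14·8 + 14·(-12) = 112 - 168 = -56

-56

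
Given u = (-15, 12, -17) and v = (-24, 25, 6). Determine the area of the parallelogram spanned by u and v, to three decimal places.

708.930

i: 12·6 - (-17)·25 = 72 - (-425) = 497
j: (-17)·(-24) - (-15)·6 = 408 - (-90) = 498
k: (-15)·25 - 12·(-24) = -375 - (-288) = -87
u × v = (497, 498, -87)
|u × v| = √(497² + 498² + (-87)²) = √502582 ≈ 708.9302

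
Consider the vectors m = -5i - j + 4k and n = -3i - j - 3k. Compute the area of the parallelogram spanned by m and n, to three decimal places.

27.964

i: (-1)·(-3) - 4·(-1) = 3 - (-4) = 7
j: 4·(-3) - (-5)·(-3) = -12 - 15 = -27
k: (-5)·(-1) - (-1)·(-3) = 5 - 3 = 2
m × n = (7, -27, 2)
|m × n| = √(7² + (-27)² + 2²) = √782 ≈ 27.9643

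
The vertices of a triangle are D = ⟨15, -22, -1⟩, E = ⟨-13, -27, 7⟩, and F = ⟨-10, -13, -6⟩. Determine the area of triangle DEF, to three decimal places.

DE = (-28, -5, 8),  DF = (-25, 9, -5)
i: (-5)·(-5) - 8·9 = 25 - 72 = -47
j: 8·(-25) - (-28)·(-5) = -200 - 140 = -340
k: (-28)·9 - (-5)·(-25) = -252 - 125 = -377
DE × DF = (-47, -340, -377)
|DE × DF| = √259938 ≈ 509.8412
area = ½ · 509.8412 ≈ 254.921

254.921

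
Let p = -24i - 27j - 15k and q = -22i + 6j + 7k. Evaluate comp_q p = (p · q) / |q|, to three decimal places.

10.942

p · q = (-24)·(-22) + (-27)·6 + (-15)·7 = 528 - 162 - 105 = 261
|q| = √(484 + 36 + 49) = √569 ≈ 23.8537
comp_q p = 261 / √569 ≈ 10.942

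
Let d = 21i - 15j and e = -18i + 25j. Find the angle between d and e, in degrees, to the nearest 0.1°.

d · e = 21·(-18) + (-15)·25 = -378 - 375 = -753
|d|² = 441 + 225 = 666,  |d| = √666 ≈ 25.806976
|e|² = 324 + 625 = 949,  |e| = √949 ≈ 30.805844
cos θ = -753 / (25.806976 · 30.805844) ≈ -0.94716
θ = arccos(-0.94716) ≈ 161.3°

161.3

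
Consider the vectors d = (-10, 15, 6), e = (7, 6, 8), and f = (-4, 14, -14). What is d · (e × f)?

3682

e × f:
i: 6·(-14) - 8·14 = -84 - 112 = -196
j: 8·(-4) - 7·(-14) = -32 - (-98) = 66
k: 7·14 - 6·(-4) = 98 - (-24) = 122
e × f = (-196, 66, 122)
d · (e × f) = (-10)·(-196) + 15·66 + 6·122 = 1960 + 990 + 732 = 3682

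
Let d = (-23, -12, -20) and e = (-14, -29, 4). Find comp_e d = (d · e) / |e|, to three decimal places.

d · e = (-23)·(-14) + (-12)·(-29) + (-20)·4 = 322 + 348 - 80 = 590
|e| = √(196 + 841 + 16) = √1053 ≈ 32.4500
comp_e d = 590 / √1053 ≈ 18.182

18.182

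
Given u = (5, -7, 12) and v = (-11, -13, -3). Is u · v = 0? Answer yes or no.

u · v = 5·(-11) + (-7)·(-13) + 12·(-3) = -55 + 91 - 36 = 0
Zero, so the vectors are orthogonal.

yes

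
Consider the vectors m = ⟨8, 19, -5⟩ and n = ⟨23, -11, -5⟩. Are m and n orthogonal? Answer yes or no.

m · n = 8·23 + 19·(-11) + (-5)·(-5) = 184 - 209 + 25 = 0
Zero, so the vectors are orthogonal.

yes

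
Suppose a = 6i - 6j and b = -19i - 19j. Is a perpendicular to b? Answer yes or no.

yes

a · b = 6·(-19) + (-6)·(-19) = -114 + 114 = 0
Zero, so the vectors are orthogonal.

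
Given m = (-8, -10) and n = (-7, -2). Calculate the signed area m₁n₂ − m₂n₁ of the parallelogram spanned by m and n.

-54

(-8)·(-2) - (-10)·(-7) = 16 - 70 = -54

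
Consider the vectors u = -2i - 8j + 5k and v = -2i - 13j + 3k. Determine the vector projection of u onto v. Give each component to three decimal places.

(-1.352, -8.786, 2.027)

u · v = (-2)·(-2) + (-8)·(-13) + 5·3 = 4 + 104 + 15 = 123
|v|² = 4 + 169 + 9 = 182
proj_v u = (123/182) · (-2, -13, 3) ≈ (-1.352, -8.786, 2.027)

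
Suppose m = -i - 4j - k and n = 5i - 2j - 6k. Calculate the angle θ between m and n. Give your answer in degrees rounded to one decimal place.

74.7

m · n = (-1)·5 + (-4)·(-2) + (-1)·(-6) = -5 + 8 + 6 = 9
|m|² = 1 + 16 + 1 = 18,  |m| = √18 ≈ 4.242641
|n|² = 25 + 4 + 36 = 65,  |n| = √65 ≈ 8.062258
cos θ = 9 / (4.242641 · 8.062258) ≈ 0.26312
θ = arccos(0.26312) ≈ 74.7°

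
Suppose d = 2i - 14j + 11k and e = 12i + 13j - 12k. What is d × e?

i: (-14)·(-12) - 11·13 = 168 - 143 = 25
j: 11·12 - 2·(-12) = 132 - (-24) = 156
k: 2·13 - (-14)·12 = 26 - (-168) = 194
d × e = (25, 156, 194)

(25, 156, 194)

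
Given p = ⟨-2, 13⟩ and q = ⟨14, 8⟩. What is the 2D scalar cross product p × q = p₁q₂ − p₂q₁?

-198

(-2)·8 - 13·14 = -16 - 182 = -198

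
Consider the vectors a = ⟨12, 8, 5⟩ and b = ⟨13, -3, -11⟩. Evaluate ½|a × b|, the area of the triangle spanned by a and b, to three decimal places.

i: 8·(-11) - 5·(-3) = -88 - (-15) = -73
j: 5·13 - 12·(-11) = 65 - (-132) = 197
k: 12·(-3) - 8·13 = -36 - 104 = -140
a × b = (-73, 197, -140)
|a × b| = √((-73)² + 197² + (-140)²) = √63738 ≈ 252.4639
area = ½ · 252.4639 ≈ 126.232

126.232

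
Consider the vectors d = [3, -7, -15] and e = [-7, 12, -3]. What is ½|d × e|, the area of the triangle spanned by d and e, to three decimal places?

115.722

i: (-7)·(-3) - (-15)·12 = 21 - (-180) = 201
j: (-15)·(-7) - 3·(-3) = 105 - (-9) = 114
k: 3·12 - (-7)·(-7) = 36 - 49 = -13
d × e = (201, 114, -13)
|d × e| = √(201² + 114² + (-13)²) = √53566 ≈ 231.4433
area = ½ · 231.4433 ≈ 115.722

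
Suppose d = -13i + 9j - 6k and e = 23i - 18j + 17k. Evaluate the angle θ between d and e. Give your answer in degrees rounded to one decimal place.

170.1

d · e = (-13)·23 + 9·(-18) + (-6)·17 = -299 - 162 - 102 = -563
|d|² = 169 + 81 + 36 = 286,  |d| = √286 ≈ 16.911535
|e|² = 529 + 324 + 289 = 1142,  |e| = √1142 ≈ 33.793490
cos θ = -563 / (16.911535 · 33.793490) ≈ -0.98513
θ = arccos(-0.98513) ≈ 170.1°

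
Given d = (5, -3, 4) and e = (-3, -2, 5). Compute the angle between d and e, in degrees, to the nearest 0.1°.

75.4

d · e = 5·(-3) + (-3)·(-2) + 4·5 = -15 + 6 + 20 = 11
|d|² = 25 + 9 + 16 = 50,  |d| = √50 ≈ 7.071068
|e|² = 9 + 4 + 25 = 38,  |e| = √38 ≈ 6.164414
cos θ = 11 / (7.071068 · 6.164414) ≈ 0.25236
θ = arccos(0.25236) ≈ 75.4°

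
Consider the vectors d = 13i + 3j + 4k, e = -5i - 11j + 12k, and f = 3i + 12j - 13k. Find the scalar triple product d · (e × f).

-208

e × f:
i: (-11)·(-13) - 12·12 = 143 - 144 = -1
j: 12·3 - (-5)·(-13) = 36 - 65 = -29
k: (-5)·12 - (-11)·3 = -60 - (-33) = -27
e × f = (-1, -29, -27)
d · (e × f) = 13·(-1) + 3·(-29) + 4·(-27) = -13 - 87 - 108 = -208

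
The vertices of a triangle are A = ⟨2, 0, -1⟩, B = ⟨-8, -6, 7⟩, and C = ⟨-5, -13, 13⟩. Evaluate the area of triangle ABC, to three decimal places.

AB = (-10, -6, 8),  AC = (-7, -13, 14)
i: (-6)·14 - 8·(-13) = -84 - (-104) = 20
j: 8·(-7) - (-10)·14 = -56 - (-140) = 84
k: (-10)·(-13) - (-6)·(-7) = 130 - 42 = 88
AB × AC = (20, 84, 88)
|AB × AC| = √15200 ≈ 123.2883
area = ½ · 123.2883 ≈ 61.644

61.644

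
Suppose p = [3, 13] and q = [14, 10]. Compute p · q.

172

p · q = 3·14 + 13·10 = 42 + 130 = 172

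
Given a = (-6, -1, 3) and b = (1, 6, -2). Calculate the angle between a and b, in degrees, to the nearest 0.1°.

114.5

a · b = (-6)·1 + (-1)·6 + 3·(-2) = -6 - 6 - 6 = -18
|a|² = 36 + 1 + 9 = 46,  |a| = √46 ≈ 6.782330
|b|² = 1 + 36 + 4 = 41,  |b| = √41 ≈ 6.403124
cos θ = -18 / (6.782330 · 6.403124) ≈ -0.41448
θ = arccos(-0.41448) ≈ 114.5°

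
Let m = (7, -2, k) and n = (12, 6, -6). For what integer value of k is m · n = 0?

m · n = 7·12 + (-2)·6 + k·(-6) = 72 - 6k
Set equal to 0: -6k = -72, so k = 12.

12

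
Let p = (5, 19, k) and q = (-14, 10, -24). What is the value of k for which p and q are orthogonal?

5

p · q = 5·(-14) + 19·10 + k·(-24) = 120 - 24k
Set equal to 0: -24k = -120, so k = 5.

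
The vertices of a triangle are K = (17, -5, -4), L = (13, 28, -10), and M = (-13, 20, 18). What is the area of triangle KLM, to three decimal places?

KL = (-4, 33, -6),  KM = (-30, 25, 22)
i: 33·22 - (-6)·25 = 726 - (-150) = 876
j: (-6)·(-30) - (-4)·22 = 180 - (-88) = 268
k: (-4)·25 - 33·(-30) = -100 - (-990) = 890
KL × KM = (876, 268, 890)
|KL × KM| = √1631300 ≈ 1277.2236
area = ½ · 1277.2236 ≈ 638.612

638.612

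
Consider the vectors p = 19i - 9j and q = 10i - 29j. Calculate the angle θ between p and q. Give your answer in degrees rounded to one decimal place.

p · q = 19·10 + (-9)·(-29) = 190 + 261 = 451
|p|² = 361 + 81 = 442,  |p| = √442 ≈ 21.023796
|q|² = 100 + 841 = 941,  |q| = √941 ≈ 30.675723
cos θ = 451 / (21.023796 · 30.675723) ≈ 0.69931
θ = arccos(0.69931) ≈ 45.6°

45.6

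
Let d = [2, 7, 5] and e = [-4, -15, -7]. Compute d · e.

d · e = 2·(-4) + 7·(-15) + 5·(-7) = -8 - 105 - 35 = -148

-148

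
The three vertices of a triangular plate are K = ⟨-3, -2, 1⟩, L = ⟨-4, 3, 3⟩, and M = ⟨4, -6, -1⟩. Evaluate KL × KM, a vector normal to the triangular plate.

KL = (-1, 5, 2)
KM = (7, -4, -2)
i: 5·(-2) - 2·(-4) = -10 - (-8) = -2
j: 2·7 - (-1)·(-2) = 14 - 2 = 12
k: (-1)·(-4) - 5·7 = 4 - 35 = -31
KL × KM = (-2, 12, -31)

(-2, 12, -31)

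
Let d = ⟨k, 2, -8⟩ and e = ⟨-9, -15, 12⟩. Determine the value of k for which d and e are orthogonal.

d · e = k·(-9) + 2·(-15) + (-8)·12 = -126 - 9k
Set equal to 0: -9k = 126, so k = -14.

-14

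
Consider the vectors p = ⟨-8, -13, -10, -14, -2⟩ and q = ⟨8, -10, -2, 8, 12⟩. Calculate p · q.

p · q = (-8)·8 + (-13)·(-10) + (-10)·(-2) + (-14)·8 + (-2)·12 = -64 + 130 + 20 - 112 - 24 = -50

-50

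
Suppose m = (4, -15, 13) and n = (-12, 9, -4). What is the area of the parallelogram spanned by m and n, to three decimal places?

i: (-15)·(-4) - 13·9 = 60 - 117 = -57
j: 13·(-12) - 4·(-4) = -156 - (-16) = -140
k: 4·9 - (-15)·(-12) = 36 - 180 = -144
m × n = (-57, -140, -144)
|m × n| = √((-57)² + (-140)² + (-144)²) = √43585 ≈ 208.7702

208.770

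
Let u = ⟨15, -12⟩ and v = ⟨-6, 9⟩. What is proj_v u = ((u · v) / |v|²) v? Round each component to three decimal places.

u · v = 15·(-6) + (-12)·9 = -90 - 108 = -198
|v|² = 36 + 81 = 117
proj_v u = (-198/117) · (-6, 9) ≈ (10.154, -15.231)

(10.154, -15.231)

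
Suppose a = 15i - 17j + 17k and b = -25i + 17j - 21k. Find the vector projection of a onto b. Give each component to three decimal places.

(18.838, -12.810, 15.824)

a · b = 15·(-25) + (-17)·17 + 17·(-21) = -375 - 289 - 357 = -1021
|b|² = 625 + 289 + 441 = 1355
proj_b a = (-1021/1355) · (-25, 17, -21) ≈ (18.838, -12.810, 15.824)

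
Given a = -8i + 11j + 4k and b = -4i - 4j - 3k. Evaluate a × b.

(-17, -40, 76)

i: 11·(-3) - 4·(-4) = -33 - (-16) = -17
j: 4·(-4) - (-8)·(-3) = -16 - 24 = -40
k: (-8)·(-4) - 11·(-4) = 32 - (-44) = 76
a × b = (-17, -40, 76)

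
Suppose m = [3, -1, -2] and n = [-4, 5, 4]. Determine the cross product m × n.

i: (-1)·4 - (-2)·5 = -4 - (-10) = 6
j: (-2)·(-4) - 3·4 = 8 - 12 = -4
k: 3·5 - (-1)·(-4) = 15 - 4 = 11
m × n = (6, -4, 11)

(6, -4, 11)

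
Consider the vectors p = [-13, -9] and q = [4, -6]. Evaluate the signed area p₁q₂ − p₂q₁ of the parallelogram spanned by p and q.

(-13)·(-6) - (-9)·4 = 78 - (-36) = 114

114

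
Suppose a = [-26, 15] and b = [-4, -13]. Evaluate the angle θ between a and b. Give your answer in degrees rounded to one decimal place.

102.9

a · b = (-26)·(-4) + 15·(-13) = 104 - 195 = -91
|a|² = 676 + 225 = 901,  |a| = √901 ≈ 30.016662
|b|² = 16 + 169 = 185,  |b| = √185 ≈ 13.601471
cos θ = -91 / (30.016662 · 13.601471) ≈ -0.22289
θ = arccos(-0.22289) ≈ 102.9°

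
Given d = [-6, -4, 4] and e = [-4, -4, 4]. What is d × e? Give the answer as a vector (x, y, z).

i: (-4)·4 - 4·(-4) = -16 - (-16) = 0
j: 4·(-4) - (-6)·4 = -16 - (-24) = 8
k: (-6)·(-4) - (-4)·(-4) = 24 - 16 = 8
d × e = (0, 8, 8)

(0, 8, 8)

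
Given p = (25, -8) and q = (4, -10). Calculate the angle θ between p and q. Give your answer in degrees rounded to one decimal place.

p · q = 25·4 + (-8)·(-10) = 100 + 80 = 180
|p|² = 625 + 64 = 689,  |p| = √689 ≈ 26.248809
|q|² = 16 + 100 = 116,  |q| = √116 ≈ 10.770330
cos θ = 180 / (26.248809 · 10.770330) ≈ 0.63670
θ = arccos(0.63670) ≈ 50.5°

50.5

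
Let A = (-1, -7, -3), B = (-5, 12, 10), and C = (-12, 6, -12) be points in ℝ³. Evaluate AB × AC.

(-340, -179, 157)

AB = (-4, 19, 13)
AC = (-11, 13, -9)
i: 19·(-9) - 13·13 = -171 - 169 = -340
j: 13·(-11) - (-4)·(-9) = -143 - 36 = -179
k: (-4)·13 - 19·(-11) = -52 - (-209) = 157
AB × AC = (-340, -179, 157)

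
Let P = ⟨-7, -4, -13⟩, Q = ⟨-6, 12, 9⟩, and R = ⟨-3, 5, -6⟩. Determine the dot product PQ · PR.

302

PQ = Q − P = (1, 16, 22)
PR = R − P = (4, 9, 7)
PQ · PR = 1·4 + 16·9 + 22·7 = 4 + 144 + 154 = 302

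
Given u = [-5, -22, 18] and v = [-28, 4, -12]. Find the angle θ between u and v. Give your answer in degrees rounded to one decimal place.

100.7

u · v = (-5)·(-28) + (-22)·4 + 18·(-12) = 140 - 88 - 216 = -164
|u|² = 25 + 484 + 324 = 833,  |u| = √833 ≈ 28.861739
|v|² = 784 + 16 + 144 = 944,  |v| = √944 ≈ 30.724583
cos θ = -164 / (28.861739 · 30.724583) ≈ -0.18494
θ = arccos(-0.18494) ≈ 100.7°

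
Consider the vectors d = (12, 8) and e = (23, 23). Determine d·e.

460

d · e = 12·23 + 8·23 = 276 + 184 = 460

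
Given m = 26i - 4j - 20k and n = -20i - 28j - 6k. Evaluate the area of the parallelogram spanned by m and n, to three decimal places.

i: (-4)·(-6) - (-20)·(-28) = 24 - 560 = -536
j: (-20)·(-20) - 26·(-6) = 400 - (-156) = 556
k: 26·(-28) - (-4)·(-20) = -728 - 80 = -808
m × n = (-536, 556, -808)
|m × n| = √((-536)² + 556² + (-808)²) = √1249296 ≈ 1117.7191

1117.719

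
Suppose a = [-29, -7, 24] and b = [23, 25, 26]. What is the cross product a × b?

(-782, 1306, -564)

i: (-7)·26 - 24·25 = -182 - 600 = -782
j: 24·23 - (-29)·26 = 552 - (-754) = 1306
k: (-29)·25 - (-7)·23 = -725 - (-161) = -564
a × b = (-782, 1306, -564)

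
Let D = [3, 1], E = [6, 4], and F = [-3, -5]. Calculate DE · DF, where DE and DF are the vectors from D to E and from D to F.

-36

DE = E − D = (3, 3)
DF = F − D = (-6, -6)
DE · DF = 3·(-6) + 3·(-6) = -18 - 18 = -36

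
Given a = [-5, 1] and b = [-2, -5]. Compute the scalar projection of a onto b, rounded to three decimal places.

0.928

a · b = (-5)·(-2) + 1·(-5) = 10 - 5 = 5
|b| = √(4 + 25) = √29 ≈ 5.3852
comp_b a = 5 / √29 ≈ 0.928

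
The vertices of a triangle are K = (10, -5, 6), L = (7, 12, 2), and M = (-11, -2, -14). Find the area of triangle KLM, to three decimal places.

239.408

KL = (-3, 17, -4),  KM = (-21, 3, -20)
i: 17·(-20) - (-4)·3 = -340 - (-12) = -328
j: (-4)·(-21) - (-3)·(-20) = 84 - 60 = 24
k: (-3)·3 - 17·(-21) = -9 - (-357) = 348
KL × KM = (-328, 24, 348)
|KL × KM| = √229264 ≈ 478.8152
area = ½ · 478.8152 ≈ 239.408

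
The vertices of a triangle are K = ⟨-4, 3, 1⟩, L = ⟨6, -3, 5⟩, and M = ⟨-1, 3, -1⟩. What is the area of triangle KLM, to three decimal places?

19.313

KL = (10, -6, 4),  KM = (3, 0, -2)
i: (-6)·(-2) - 4·0 = 12 - 0 = 12
j: 4·3 - 10·(-2) = 12 - (-20) = 32
k: 10·0 - (-6)·3 = 0 - (-18) = 18
KL × KM = (12, 32, 18)
|KL × KM| = √1492 ≈ 38.6264
area = ½ · 38.6264 ≈ 19.313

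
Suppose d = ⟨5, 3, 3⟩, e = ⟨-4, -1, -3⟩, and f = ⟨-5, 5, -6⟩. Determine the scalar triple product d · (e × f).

3

e × f:
i: (-1)·(-6) - (-3)·5 = 6 - (-15) = 21
j: (-3)·(-5) - (-4)·(-6) = 15 - 24 = -9
k: (-4)·5 - (-1)·(-5) = -20 - 5 = -25
e × f = (21, -9, -25)
d · (e × f) = 5·21 + 3·(-9) + 3·(-25) = 105 - 27 - 75 = 3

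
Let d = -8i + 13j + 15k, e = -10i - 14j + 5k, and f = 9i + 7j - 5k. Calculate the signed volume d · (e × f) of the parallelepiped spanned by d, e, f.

e × f:
i: (-14)·(-5) - 5·7 = 70 - 35 = 35
j: 5·9 - (-10)·(-5) = 45 - 50 = -5
k: (-10)·7 - (-14)·9 = -70 - (-126) = 56
e × f = (35, -5, 56)
d · (e × f) = (-8)·35 + 13·(-5) + 15·56 = -280 - 65 + 840 = 495

495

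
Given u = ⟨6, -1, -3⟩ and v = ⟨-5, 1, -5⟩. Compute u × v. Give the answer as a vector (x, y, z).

(8, 45, 1)

i: (-1)·(-5) - (-3)·1 = 5 - (-3) = 8
j: (-3)·(-5) - 6·(-5) = 15 - (-30) = 45
k: 6·1 - (-1)·(-5) = 6 - 5 = 1
u × v = (8, 45, 1)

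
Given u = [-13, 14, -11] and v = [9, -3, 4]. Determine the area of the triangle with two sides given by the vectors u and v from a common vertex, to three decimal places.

50.762

i: 14·4 - (-11)·(-3) = 56 - 33 = 23
j: (-11)·9 - (-13)·4 = -99 - (-52) = -47
k: (-13)·(-3) - 14·9 = 39 - 126 = -87
u × v = (23, -47, -87)
|u × v| = √(23² + (-47)² + (-87)²) = √10307 ≈ 101.5234
area = ½ · 101.5234 ≈ 50.762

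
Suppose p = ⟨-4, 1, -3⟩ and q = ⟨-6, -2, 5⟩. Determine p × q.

i: 1·5 - (-3)·(-2) = 5 - 6 = -1
j: (-3)·(-6) - (-4)·5 = 18 - (-20) = 38
k: (-4)·(-2) - 1·(-6) = 8 - (-6) = 14
p × q = (-1, 38, 14)

(-1, 38, 14)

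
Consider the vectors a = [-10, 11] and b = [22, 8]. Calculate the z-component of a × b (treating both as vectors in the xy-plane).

(-10)·8 - 11·22 = -80 - 242 = -322

-322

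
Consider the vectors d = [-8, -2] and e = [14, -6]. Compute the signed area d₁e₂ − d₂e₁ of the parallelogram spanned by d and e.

76

(-8)·(-6) - (-2)·14 = 48 - (-28) = 76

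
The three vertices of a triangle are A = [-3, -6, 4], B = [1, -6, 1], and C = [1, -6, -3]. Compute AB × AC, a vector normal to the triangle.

AB = (4, 0, -3)
AC = (4, 0, -7)
i: 0·(-7) - (-3)·0 = 0 - 0 = 0
j: (-3)·4 - 4·(-7) = -12 - (-28) = 16
k: 4·0 - 0·4 = 0 - 0 = 0
AB × AC = (0, 16, 0)

(0, 16, 0)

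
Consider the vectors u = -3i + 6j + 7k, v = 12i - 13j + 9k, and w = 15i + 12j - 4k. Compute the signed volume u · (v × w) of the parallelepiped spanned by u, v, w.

v × w:
i: (-13)·(-4) - 9·12 = 52 - 108 = -56
j: 9·15 - 12·(-4) = 135 - (-48) = 183
k: 12·12 - (-13)·15 = 144 - (-195) = 339
v × w = (-56, 183, 339)
u · (v × w) = (-3)·(-56) + 6·183 + 7·339 = 168 + 1098 + 2373 = 3639

3639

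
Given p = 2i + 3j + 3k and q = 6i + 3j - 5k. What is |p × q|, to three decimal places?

38.781

i: 3·(-5) - 3·3 = -15 - 9 = -24
j: 3·6 - 2·(-5) = 18 - (-10) = 28
k: 2·3 - 3·6 = 6 - 18 = -12
p × q = (-24, 28, -12)
|p × q| = √((-24)² + 28² + (-12)²) = √1504 ≈ 38.7814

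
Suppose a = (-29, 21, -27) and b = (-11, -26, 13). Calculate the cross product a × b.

i: 21·13 - (-27)·(-26) = 273 - 702 = -429
j: (-27)·(-11) - (-29)·13 = 297 - (-377) = 674
k: (-29)·(-26) - 21·(-11) = 754 - (-231) = 985
a × b = (-429, 674, 985)

(-429, 674, 985)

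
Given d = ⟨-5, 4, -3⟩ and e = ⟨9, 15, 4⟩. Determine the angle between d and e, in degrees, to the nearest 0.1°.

88.6

d · e = (-5)·9 + 4·15 + (-3)·4 = -45 + 60 - 12 = 3
|d|² = 25 + 16 + 9 = 50,  |d| = √50 ≈ 7.071068
|e|² = 81 + 225 + 16 = 322,  |e| = √322 ≈ 17.944358
cos θ = 3 / (7.071068 · 17.944358) ≈ 0.02364
θ = arccos(0.02364) ≈ 88.6°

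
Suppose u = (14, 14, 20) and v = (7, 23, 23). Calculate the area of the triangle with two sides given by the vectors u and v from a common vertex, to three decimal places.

i: 14·23 - 20·23 = 322 - 460 = -138
j: 20·7 - 14·23 = 140 - 322 = -182
k: 14·23 - 14·7 = 322 - 98 = 224
u × v = (-138, -182, 224)
|u × v| = √((-138)² + (-182)² + 224²) = √102344 ≈ 319.9125
area = ½ · 319.9125 ≈ 159.956

159.956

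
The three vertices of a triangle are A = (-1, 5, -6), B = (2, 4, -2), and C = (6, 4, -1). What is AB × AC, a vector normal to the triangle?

(-1, 13, 4)

AB = (3, -1, 4)
AC = (7, -1, 5)
i: (-1)·5 - 4·(-1) = -5 - (-4) = -1
j: 4·7 - 3·5 = 28 - 15 = 13
k: 3·(-1) - (-1)·7 = -3 - (-7) = 4
AB × AC = (-1, 13, 4)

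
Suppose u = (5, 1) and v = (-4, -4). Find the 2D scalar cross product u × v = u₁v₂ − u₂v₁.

5·(-4) - 1·(-4) = -20 - (-4) = -16

-16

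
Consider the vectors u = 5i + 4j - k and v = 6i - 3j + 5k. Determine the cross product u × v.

i: 4·5 - (-1)·(-3) = 20 - 3 = 17
j: (-1)·6 - 5·5 = -6 - 25 = -31
k: 5·(-3) - 4·6 = -15 - 24 = -39
u × v = (17, -31, -39)

(17, -31, -39)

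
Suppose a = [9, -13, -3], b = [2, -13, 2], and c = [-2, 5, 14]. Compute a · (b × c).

b × c:
i: (-13)·14 - 2·5 = -182 - 10 = -192
j: 2·(-2) - 2·14 = -4 - 28 = -32
k: 2·5 - (-13)·(-2) = 10 - 26 = -16
b × c = (-192, -32, -16)
a · (b × c) = 9·(-192) + (-13)·(-32) + (-3)·(-16) = -1728 + 416 + 48 = -1264

-1264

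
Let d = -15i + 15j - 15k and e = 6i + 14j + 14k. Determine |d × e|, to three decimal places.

529.906

i: 15·14 - (-15)·14 = 210 - (-210) = 420
j: (-15)·6 - (-15)·14 = -90 - (-210) = 120
k: (-15)·14 - 15·6 = -210 - 90 = -300
d × e = (420, 120, -300)
|d × e| = √(420² + 120² + (-300)²) = √280800 ≈ 529.9057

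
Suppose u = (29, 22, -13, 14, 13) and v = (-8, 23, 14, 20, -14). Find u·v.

190

u · v = 29·(-8) + 22·23 + (-13)·14 + 14·20 + 13·(-14) = -232 + 506 - 182 + 280 - 182 = 190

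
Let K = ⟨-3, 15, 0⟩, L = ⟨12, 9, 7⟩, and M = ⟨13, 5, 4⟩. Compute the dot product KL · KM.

KL = L − K = (15, -6, 7)
KM = M − K = (16, -10, 4)
KL · KM = 15·16 + (-6)·(-10) + 7·4 = 240 + 60 + 28 = 328

328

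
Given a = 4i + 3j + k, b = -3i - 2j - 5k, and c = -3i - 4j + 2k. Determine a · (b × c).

-27

b × c:
i: (-2)·2 - (-5)·(-4) = -4 - 20 = -24
j: (-5)·(-3) - (-3)·2 = 15 - (-6) = 21
k: (-3)·(-4) - (-2)·(-3) = 12 - 6 = 6
b × c = (-24, 21, 6)
a · (b × c) = 4·(-24) + 3·21 + 1·6 = -96 + 63 + 6 = -27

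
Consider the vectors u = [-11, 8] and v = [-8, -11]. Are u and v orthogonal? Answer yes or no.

u · v = (-11)·(-8) + 8·(-11) = 88 - 88 = 0
Zero, so the vectors are orthogonal.

yes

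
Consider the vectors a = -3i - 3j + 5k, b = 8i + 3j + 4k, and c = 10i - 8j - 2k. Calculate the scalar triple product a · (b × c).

b × c:
i: 3·(-2) - 4·(-8) = -6 - (-32) = 26
j: 4·10 - 8·(-2) = 40 - (-16) = 56
k: 8·(-8) - 3·10 = -64 - 30 = -94
b × c = (26, 56, -94)
a · (b × c) = (-3)·26 + (-3)·56 + 5·(-94) = -78 - 168 - 470 = -716

-716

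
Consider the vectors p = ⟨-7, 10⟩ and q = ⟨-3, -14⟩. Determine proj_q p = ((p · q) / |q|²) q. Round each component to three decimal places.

p · q = (-7)·(-3) + 10·(-14) = 21 - 140 = -119
|q|² = 9 + 196 = 205
proj_q p = (-119/205) · (-3, -14) ≈ (1.741, 8.127)

(1.741, 8.127)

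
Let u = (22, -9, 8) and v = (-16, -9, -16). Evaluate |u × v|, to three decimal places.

462.381

i: (-9)·(-16) - 8·(-9) = 144 - (-72) = 216
j: 8·(-16) - 22·(-16) = -128 - (-352) = 224
k: 22·(-9) - (-9)·(-16) = -198 - 144 = -342
u × v = (216, 224, -342)
|u × v| = √(216² + 224² + (-342)²) = √213796 ≈ 462.3808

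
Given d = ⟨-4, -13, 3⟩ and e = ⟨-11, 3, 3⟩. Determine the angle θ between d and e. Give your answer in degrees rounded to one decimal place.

d · e = (-4)·(-11) + (-13)·3 + 3·3 = 44 - 39 + 9 = 14
|d|² = 16 + 169 + 9 = 194,  |d| = √194 ≈ 13.928388
|e|² = 121 + 9 + 9 = 139,  |e| = √139 ≈ 11.789826
cos θ = 14 / (13.928388 · 11.789826) ≈ 0.08525
θ = arccos(0.08525) ≈ 85.1°

85.1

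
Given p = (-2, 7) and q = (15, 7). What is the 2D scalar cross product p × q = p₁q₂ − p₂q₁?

(-2)·7 - 7·15 = -14 - 105 = -119

-119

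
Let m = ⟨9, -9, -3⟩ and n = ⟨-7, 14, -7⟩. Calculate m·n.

-168

m · n = 9·(-7) + (-9)·14 + (-3)·(-7) = -63 - 126 + 21 = -168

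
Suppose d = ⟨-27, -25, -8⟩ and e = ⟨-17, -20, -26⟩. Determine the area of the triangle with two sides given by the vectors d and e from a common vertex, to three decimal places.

378.709

i: (-25)·(-26) - (-8)·(-20) = 650 - 160 = 490
j: (-8)·(-17) - (-27)·(-26) = 136 - 702 = -566
k: (-27)·(-20) - (-25)·(-17) = 540 - 425 = 115
d × e = (490, -566, 115)
|d × e| = √(490² + (-566)² + 115²) = √573681 ≈ 757.4173
area = ½ · 757.4173 ≈ 378.709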